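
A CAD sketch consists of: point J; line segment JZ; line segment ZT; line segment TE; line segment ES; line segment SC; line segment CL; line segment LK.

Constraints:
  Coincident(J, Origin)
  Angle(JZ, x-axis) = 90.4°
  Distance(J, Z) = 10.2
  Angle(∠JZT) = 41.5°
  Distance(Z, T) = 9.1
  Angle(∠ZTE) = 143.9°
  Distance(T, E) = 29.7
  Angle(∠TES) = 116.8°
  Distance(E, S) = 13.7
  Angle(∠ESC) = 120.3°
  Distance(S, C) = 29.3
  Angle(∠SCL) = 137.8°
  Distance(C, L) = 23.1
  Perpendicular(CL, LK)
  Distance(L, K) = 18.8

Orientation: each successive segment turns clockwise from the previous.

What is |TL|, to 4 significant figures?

42.83

J is at the origin; JZ runs at 90.4° with length 10.2, so Z = (-0.07121, 10.20). ∠JZT = 41.5° gives ZT at -48.10° from the x-axis; with |ZT| = 9.1, T = (6.006, 3.427). ∠ZTE = 143.9° gives TE at -84.20° from the x-axis; with |TE| = 29.7, E = (9.007, -26.12). ∠TES = 116.8° gives ES at -147.4° from the x-axis; with |ES| = 13.7, S = (-2.534, -33.50). ∠ESC = 120.3° gives SC at 152.9° from the x-axis; with |SC| = 29.3, C = (-28.62, -20.16). ∠SCL = 137.8° gives CL at 110.7° from the x-axis; with |CL| = 23.1, L = (-36.78, 1.454). Then |TL| = |L − T| = 42.83.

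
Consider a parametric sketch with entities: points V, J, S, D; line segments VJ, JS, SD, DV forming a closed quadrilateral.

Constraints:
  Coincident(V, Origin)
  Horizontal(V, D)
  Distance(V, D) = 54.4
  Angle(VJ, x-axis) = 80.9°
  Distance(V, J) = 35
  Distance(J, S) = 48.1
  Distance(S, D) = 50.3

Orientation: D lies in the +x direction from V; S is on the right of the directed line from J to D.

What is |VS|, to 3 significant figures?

14.8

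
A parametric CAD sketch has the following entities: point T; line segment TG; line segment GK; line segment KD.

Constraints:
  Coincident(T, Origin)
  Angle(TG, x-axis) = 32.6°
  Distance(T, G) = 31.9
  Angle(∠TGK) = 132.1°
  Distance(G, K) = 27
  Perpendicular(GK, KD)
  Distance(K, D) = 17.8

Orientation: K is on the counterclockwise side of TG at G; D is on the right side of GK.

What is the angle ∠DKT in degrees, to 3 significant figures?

116°

∠TGK = 132.1°, so GK runs at 32.6° + (180° − 132.1°) = 80.5° from the x-axis; with |GK| = 27.0, K = G + 27.0·(cos 80.5°, sin 80.5°) = (31.3, 43.8). GK ⟂ KD; with |KD| = 17.8 on the right of GK, D = K + 17.8·(0.986, -0.165) = (48.9, 40.9). Then cos ∠DKT = KD·KT / (|KD||KT|), giving 116°.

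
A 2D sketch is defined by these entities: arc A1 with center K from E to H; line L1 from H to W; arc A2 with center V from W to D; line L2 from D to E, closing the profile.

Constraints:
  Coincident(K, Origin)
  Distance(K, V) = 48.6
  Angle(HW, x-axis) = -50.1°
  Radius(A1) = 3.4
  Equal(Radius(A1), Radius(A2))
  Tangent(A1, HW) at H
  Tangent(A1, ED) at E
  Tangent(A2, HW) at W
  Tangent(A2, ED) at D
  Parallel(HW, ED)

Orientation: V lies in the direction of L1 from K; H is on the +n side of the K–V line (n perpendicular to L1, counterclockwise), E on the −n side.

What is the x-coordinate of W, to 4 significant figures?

33.78

The slot axis is L1's direction at -50.1°, so u = (cos -50.1°, sin -50.1°) = (0.6414, -0.7672) and n = (−sin -50.1°, cos -50.1°) = (0.7672, 0.6414). K is at the origin and V lies 48.6 along u from K, so V = 48.6·u = (31.17, -37.28). Tangency of A1 to both parallel lines with radius 3.4 puts H and E at K ± 3.4·n: H = (2.608, 2.181), E = (-2.608, -2.181). Equal radii place W and D the same way about V: W = V + 3.4·n = (33.78, -35.10), D = V − 3.4·n = (28.57, -39.47). So W.x = 33.78.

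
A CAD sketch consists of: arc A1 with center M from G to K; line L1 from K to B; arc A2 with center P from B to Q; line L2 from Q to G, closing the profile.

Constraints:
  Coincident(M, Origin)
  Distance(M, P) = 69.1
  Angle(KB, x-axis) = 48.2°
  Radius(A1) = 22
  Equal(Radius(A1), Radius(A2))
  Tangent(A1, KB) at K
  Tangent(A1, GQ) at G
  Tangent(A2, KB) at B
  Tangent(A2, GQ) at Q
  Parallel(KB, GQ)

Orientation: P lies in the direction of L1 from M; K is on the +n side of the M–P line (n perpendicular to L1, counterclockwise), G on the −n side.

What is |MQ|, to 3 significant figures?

72.5

The slot axis is L1's direction at 48.2°, so u = (cos 48.2°, sin 48.2°) = (0.667, 0.745) and n = (−sin 48.2°, cos 48.2°) = (-0.745, 0.667). M is at the origin and P lies 69.1 along u from M, so P = 69.1·u = (46.1, 51.5). Tangency of A1 to both parallel lines with radius 22.0 puts K and G at M ± 22.0·n: K = (-16.4, 14.7), G = (16.4, -14.7). Equal radii place B and Q the same way about P: B = P + 22.0·n = (29.7, 66.2), Q = P − 22.0·n = (62.5, 36.8). Then |MQ| = |Q − M| = 72.5.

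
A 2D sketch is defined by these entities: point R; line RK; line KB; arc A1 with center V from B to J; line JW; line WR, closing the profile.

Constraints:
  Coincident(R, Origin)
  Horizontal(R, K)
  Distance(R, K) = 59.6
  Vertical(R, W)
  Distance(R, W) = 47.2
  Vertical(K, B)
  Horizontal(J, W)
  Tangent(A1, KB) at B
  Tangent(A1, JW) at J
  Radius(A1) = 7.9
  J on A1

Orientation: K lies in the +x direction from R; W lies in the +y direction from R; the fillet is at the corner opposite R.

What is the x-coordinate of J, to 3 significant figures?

51.7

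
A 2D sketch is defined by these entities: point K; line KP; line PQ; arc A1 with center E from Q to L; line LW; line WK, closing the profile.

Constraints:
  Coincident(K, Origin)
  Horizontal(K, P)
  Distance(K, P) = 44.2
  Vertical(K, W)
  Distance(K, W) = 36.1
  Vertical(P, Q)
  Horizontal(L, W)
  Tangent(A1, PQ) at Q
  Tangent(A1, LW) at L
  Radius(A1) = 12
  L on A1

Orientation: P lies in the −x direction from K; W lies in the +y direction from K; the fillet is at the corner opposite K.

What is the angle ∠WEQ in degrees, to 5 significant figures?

159.56°

The virtual corner opposite K is at (-44.200, 36.100). A1 meets PQ tangentially, so EQ is at right angles to PQ and tangency of A1 to LW means the radius EL is perpendicular to LW, with radius 12.0, so the center E sits 12.0 in from both sides at E = (-32.200, 24.100). That places the tangent points at Q = (-44.200, 24.100) on PQ and L = (-32.200, 36.100) on LW. Then cos ∠WEQ = EW·EQ / (|EW||EQ|), giving 159.56°.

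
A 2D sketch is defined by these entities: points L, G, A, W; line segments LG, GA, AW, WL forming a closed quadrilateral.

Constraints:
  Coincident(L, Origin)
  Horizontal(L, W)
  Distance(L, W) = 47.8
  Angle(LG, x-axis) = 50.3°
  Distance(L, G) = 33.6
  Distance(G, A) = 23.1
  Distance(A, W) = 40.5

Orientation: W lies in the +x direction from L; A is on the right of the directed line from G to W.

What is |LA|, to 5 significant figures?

10.665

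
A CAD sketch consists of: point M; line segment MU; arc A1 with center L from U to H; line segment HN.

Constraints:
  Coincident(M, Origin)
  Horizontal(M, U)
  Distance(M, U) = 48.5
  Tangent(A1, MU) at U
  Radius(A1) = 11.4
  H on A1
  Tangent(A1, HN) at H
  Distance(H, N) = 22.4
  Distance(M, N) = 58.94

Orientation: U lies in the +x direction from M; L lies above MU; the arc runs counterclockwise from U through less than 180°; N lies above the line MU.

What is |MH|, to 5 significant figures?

60.730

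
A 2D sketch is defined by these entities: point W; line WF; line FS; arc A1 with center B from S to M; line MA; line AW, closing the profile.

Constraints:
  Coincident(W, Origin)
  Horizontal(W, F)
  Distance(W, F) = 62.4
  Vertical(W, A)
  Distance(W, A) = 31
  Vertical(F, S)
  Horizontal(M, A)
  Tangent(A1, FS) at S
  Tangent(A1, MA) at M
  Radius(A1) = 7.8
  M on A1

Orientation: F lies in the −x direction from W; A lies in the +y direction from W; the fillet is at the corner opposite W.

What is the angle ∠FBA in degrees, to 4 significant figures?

116.7°

W is at the origin; WF is horizontal with |WF| = 62.4 and F on the −x side, so F = (-62.40, 0.000). W and A share the same x with |WA| = 31.0 and A on the +y side, so A = (0.000, 31.00). The virtual corner opposite W is at (-62.40, 31.00). Tangency of A1 to FS means the radius BS is perpendicular to FS and tangency of A1 to MA means the radius BM is perpendicular to MA, with radius 7.8, so the center B sits 7.8 in from both sides at B = (-54.60, 23.20). Then cos ∠FBA = BF·BA / (|BF||BA|), giving 116.7°.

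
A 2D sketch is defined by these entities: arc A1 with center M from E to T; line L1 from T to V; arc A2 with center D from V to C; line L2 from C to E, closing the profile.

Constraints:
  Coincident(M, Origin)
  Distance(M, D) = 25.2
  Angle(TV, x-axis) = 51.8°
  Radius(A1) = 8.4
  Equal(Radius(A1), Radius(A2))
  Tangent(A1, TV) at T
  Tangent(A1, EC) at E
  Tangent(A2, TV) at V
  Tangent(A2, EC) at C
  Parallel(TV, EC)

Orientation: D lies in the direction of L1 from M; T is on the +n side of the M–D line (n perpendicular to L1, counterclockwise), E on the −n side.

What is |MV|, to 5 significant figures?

26.563

The slot axis is L1's direction at 51.8°, so u = (cos 51.8°, sin 51.8°) = (0.61841, 0.78586) and n = (−sin 51.8°, cos 51.8°) = (-0.78586, 0.61841). M is at the origin and D lies 25.2 along u from M, so D = 25.2·u = (15.584, 19.804). Tangency of A1 to both parallel lines with radius 8.4 puts T and E at M ± 8.4·n: T = (-6.6012, 5.1946), E = (6.6012, -5.1946). Equal radii place V and C the same way about D: V = D + 8.4·n = (8.9827, 24.998), C = D − 8.4·n = (22.185, 14.609). Then |MV| = |V − M| = 26.563.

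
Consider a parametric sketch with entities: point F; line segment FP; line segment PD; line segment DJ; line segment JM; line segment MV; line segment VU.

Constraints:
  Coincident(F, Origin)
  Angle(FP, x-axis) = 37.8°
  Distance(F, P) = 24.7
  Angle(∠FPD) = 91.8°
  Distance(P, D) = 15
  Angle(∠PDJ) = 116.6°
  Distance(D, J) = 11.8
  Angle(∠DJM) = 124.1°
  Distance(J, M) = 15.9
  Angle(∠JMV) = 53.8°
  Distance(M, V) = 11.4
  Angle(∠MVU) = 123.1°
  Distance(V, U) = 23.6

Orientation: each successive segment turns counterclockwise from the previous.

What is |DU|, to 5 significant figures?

7.9992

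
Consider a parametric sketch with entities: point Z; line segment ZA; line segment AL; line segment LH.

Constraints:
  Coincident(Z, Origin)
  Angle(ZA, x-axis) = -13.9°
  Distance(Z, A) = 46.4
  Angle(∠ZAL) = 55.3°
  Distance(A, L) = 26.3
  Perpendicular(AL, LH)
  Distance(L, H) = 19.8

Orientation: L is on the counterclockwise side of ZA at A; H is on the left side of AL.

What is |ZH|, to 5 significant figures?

18.348

Z is at the origin; ZA runs at -13.9° with length 46.4, so A = 46.4·(cos -13.9°, sin -13.9°) = (45.041, -11.147). ∠ZAL = 55.3°, so AL runs at -13.9° + (180° − 55.3°) = 110.80° from the x-axis; with |AL| = 26.3, L = A + 26.3·(cos 110.80°, sin 110.80°) = (35.702, 13.439). AL is perpendicular to LH; with |LH| = 19.8 on the left of AL, H = L + 19.8·(-0.93483, -0.35511) = (17.192, 6.4082). Then |ZH| = |H − Z| = 18.348.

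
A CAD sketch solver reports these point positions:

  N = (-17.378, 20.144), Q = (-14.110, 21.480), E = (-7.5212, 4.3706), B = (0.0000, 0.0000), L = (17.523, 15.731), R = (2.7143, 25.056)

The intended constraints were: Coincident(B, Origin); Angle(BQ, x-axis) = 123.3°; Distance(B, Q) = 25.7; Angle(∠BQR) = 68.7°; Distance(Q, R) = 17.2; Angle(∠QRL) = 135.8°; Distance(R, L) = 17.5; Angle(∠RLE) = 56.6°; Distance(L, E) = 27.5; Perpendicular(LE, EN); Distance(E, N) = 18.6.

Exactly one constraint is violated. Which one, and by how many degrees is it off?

Perpendicular(LE, EN) — off by 7.60°.

B = (0.00, 0.00) ✓; BQ at 123.3° ✓; |BQ| = 25.70 ✓; ∠BQR = 68.70° ✓; |QR| = 17.20 ✓; ∠QRL = 135.8° ✓; |RL| = 17.50 ✓; ∠RLE = 56.60° ✓; |LE| = 27.50 ✓; ∠(LE, EN) = 82.40° ✗; |EN| = 18.60 ✓.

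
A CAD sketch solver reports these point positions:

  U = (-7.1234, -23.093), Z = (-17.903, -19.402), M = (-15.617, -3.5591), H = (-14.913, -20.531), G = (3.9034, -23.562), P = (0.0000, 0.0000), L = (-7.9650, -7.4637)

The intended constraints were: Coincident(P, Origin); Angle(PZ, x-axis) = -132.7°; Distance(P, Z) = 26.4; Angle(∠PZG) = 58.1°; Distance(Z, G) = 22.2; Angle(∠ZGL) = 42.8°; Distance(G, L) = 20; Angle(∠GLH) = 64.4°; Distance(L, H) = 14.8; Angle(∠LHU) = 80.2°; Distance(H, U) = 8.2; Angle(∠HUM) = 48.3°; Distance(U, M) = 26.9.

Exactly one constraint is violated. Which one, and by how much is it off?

Distance(U, M) = 26.9 — off by 5.60.

P = (0.00, 0.00) ✓; PZ at -132.7° ✓; |PZ| = 26.40 ✓; ∠PZG = 58.10° ✓; |ZG| = 22.20 ✓; ∠ZGL = 42.80° ✓; |GL| = 20.00 ✓; ∠GLH = 64.40° ✓; |LH| = 14.80 ✓; ∠LHU = 80.21° ✓; |HU| = 8.200 ✓; ∠HUM = 48.29° ✓; |UM| = 21.30 ✗.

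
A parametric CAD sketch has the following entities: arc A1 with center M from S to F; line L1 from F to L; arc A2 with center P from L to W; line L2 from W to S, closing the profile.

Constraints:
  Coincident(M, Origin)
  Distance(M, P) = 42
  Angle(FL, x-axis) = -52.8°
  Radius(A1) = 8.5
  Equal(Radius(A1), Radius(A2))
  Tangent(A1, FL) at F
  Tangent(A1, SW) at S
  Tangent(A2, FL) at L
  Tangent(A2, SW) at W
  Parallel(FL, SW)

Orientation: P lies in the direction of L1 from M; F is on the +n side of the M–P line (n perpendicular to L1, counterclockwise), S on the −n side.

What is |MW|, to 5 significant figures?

42.851

The slot axis is L1's direction at -52.8°, so u = (cos -52.8°, sin -52.8°) = (0.60460, -0.79653) and n = (−sin -52.8°, cos -52.8°) = (0.79653, 0.60460). M is at the origin and P lies 42.0 along u from M, so P = 42.0·u = (25.393, -33.454). Tangency of A1 to both parallel lines with radius 8.5 puts F and S at M ± 8.5·n: F = (6.7705, 5.1391), S = (-6.7705, -5.1391). Equal radii place L and W the same way about P: L = P + 8.5·n = (32.164, -28.315), W = P − 8.5·n = (18.623, -38.593). Then |MW| = |W − M| = 42.851.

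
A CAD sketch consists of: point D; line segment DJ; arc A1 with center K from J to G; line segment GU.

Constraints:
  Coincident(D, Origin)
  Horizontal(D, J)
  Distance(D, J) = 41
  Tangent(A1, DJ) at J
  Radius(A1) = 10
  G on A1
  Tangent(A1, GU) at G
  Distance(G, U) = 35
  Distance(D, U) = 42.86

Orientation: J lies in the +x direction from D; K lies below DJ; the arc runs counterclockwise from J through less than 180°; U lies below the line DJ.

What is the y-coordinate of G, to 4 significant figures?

-6.228

Checks: |KG| = 10.00 ✓; ∠(KG, GU) = 90.00° ✓; |GU| = 35.00 ✓; |DU| = 42.86 ✓.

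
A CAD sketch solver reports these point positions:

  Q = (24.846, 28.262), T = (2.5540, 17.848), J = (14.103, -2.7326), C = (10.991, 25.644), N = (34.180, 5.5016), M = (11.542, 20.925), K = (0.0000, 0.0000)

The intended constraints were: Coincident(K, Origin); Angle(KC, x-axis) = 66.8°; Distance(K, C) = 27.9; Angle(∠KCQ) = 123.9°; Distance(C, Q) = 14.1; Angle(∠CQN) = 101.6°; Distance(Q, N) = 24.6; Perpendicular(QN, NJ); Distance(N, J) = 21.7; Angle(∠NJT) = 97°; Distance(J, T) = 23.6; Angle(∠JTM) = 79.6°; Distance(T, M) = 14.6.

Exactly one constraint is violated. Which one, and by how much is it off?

Distance(T, M) = 14.6 — off by 5.10.

K = (0.00, 0.00) ✓; KC at 66.80° ✓; |KC| = 27.90 ✓; ∠KCQ = 123.9° ✓; |CQ| = 14.10 ✓; ∠CQN = 101.6° ✓; |QN| = 24.60 ✓; ∠(QN, NJ) = 90.00° ✓; |NJ| = 21.70 ✓; ∠NJT = 97.00° ✓; |JT| = 23.60 ✓; ∠JTM = 79.60° ✓; |TM| = 9.500 ✗.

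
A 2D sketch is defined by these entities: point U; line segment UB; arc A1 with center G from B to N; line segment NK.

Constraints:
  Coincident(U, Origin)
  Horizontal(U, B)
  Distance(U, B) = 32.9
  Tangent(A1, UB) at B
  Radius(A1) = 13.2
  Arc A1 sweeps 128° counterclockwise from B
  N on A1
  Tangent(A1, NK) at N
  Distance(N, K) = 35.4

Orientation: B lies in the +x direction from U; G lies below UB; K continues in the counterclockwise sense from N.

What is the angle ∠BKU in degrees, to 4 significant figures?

28.95°

On A1, B sits at bearing 90° from G; a 128° counterclockwise sweep puts N at bearing 218°, so N = G + 13.2·(cos 218°, sin 218°) = (22.50, -21.33). A1 meets NK tangentially, so GN is at right angles to NK, so NK runs along (−sin 218°, cos 218°); with |NK| = 35.4, K = (44.29, -49.22). Then cos ∠BKU = KB·KU / (|KB||KU|), giving 28.95°.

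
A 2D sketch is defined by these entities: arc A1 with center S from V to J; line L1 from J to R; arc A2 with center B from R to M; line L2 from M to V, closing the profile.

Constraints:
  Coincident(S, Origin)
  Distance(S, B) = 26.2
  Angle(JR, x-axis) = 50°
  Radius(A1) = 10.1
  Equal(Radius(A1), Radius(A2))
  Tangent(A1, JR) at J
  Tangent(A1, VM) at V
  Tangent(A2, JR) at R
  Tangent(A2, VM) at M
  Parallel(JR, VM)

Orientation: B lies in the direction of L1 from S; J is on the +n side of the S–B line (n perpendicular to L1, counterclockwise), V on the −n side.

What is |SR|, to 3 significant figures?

28.1

The slot axis is L1's direction at 50.0°, so u = (cos 50.0°, sin 50.0°) = (0.643, 0.766) and n = (−sin 50.0°, cos 50.0°) = (-0.766, 0.643). S is at the origin and B lies 26.2 along u from S, so B = 26.2·u = (16.8, 20.1). Tangency of A1 to both parallel lines with radius 10.1 puts J and V at S ± 10.1·n: J = (-7.74, 6.49), V = (7.74, -6.49). Equal radii place R and M the same way about B: R = B + 10.1·n = (9.10, 26.6), M = B − 10.1·n = (24.6, 13.6). Then |SR| = |R − S| = 28.1.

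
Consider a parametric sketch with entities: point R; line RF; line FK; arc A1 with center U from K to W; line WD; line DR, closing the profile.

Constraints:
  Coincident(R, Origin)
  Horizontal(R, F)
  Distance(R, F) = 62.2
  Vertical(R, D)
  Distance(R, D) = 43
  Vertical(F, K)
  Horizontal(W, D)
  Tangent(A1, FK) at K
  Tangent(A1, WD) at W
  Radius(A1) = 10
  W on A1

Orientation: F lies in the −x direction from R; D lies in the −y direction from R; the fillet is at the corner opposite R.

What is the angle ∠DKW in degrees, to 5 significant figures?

35.867°

R is at the origin; R and F share the same y with |RF| = 62.2 and F on the −x side, so F = (-62.200, 0.0000). R and D share the same x with |RD| = 43.0 and D on the −y side, so D = (0.0000, -43.000). The virtual corner opposite R is at (-62.200, -43.000). Tangency of A1 to FK means the radius UK is perpendicular to FK and the tangent condition forces UW to be normal to WD, with radius 10.0, so the center U sits 10.0 in from both sides at U = (-52.200, -33.000). That places the tangent points at K = (-62.200, -33.000) on FK and W = (-52.200, -43.000) on WD. Then cos ∠DKW = KD·KW / (|KD||KW|), giving 35.867°.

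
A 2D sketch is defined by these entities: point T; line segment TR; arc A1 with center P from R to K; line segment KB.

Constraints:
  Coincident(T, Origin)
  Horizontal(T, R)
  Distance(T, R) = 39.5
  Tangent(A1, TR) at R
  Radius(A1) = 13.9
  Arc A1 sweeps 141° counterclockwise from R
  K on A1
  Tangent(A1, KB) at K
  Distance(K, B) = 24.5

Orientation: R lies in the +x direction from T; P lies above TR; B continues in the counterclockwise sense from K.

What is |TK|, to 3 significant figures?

54.2

Tangency of A1 to TR means the radius PR is perpendicular to TR, so P = R + (0, 13.9) = (39.5, 13.9). On A1, R sits at bearing -90° from P; a 141° counterclockwise sweep puts K at bearing 51°, so K = P + 13.9·(cos 51°, sin 51°) = (48.2, 24.7). Then |TK| = |K − T| = 54.2.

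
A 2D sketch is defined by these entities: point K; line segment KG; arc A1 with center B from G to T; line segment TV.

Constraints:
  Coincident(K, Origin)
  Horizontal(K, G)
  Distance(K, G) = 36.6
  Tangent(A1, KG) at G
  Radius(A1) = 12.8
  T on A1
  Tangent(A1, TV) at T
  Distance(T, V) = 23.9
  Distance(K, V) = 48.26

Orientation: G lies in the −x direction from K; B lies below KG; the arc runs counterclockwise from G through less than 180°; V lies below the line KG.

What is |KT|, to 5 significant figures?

50.613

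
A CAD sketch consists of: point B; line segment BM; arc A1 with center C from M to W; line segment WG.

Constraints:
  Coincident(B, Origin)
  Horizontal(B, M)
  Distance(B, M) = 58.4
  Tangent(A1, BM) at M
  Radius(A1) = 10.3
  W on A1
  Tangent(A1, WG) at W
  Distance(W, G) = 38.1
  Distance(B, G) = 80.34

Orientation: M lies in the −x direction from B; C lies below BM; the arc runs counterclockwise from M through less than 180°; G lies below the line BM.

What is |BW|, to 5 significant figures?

69.596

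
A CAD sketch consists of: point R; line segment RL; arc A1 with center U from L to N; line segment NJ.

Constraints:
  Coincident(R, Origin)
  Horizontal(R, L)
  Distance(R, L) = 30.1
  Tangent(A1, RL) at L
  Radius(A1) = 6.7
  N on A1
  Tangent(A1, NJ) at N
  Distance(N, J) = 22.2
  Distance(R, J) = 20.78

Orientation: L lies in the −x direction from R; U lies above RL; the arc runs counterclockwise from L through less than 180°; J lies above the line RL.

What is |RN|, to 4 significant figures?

25.32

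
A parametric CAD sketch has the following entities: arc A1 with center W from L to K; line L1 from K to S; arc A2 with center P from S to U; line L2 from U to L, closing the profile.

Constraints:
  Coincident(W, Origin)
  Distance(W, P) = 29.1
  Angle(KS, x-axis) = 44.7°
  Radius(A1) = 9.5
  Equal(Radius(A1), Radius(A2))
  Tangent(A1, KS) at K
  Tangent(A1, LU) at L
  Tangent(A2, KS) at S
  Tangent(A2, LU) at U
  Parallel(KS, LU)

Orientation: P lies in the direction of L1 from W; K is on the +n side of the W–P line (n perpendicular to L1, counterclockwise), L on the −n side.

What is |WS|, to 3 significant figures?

30.6

The slot axis is L1's direction at 44.7°, so u = (cos 44.7°, sin 44.7°) = (0.711, 0.703) and n = (−sin 44.7°, cos 44.7°) = (-0.703, 0.711). W is at the origin and P lies 29.1 along u from W, so P = 29.1·u = (20.7, 20.5). Tangency of A1 to both parallel lines with radius 9.5 puts K and L at W ± 9.5·n: K = (-6.68, 6.75), L = (6.68, -6.75). Equal radii place S and U the same way about P: S = P + 9.5·n = (14.0, 27.2), U = P − 9.5·n = (27.4, 13.7). Then |WS| = |S − W| = 30.6.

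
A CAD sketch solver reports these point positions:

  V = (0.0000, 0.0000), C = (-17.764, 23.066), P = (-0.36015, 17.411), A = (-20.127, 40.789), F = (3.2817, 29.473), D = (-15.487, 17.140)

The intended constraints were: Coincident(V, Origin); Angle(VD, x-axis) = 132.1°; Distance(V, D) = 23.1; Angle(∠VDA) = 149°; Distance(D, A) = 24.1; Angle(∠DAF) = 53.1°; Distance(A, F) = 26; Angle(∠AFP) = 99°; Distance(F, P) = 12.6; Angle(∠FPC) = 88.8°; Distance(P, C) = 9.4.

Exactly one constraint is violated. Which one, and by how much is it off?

Distance(P, C) = 9.4 — off by 8.90.

V = (0.00, 0.00) ✓; VD at 132.1° ✓; |VD| = 23.10 ✓; ∠VDA = 149.0° ✓; |DA| = 24.10 ✓; ∠DAF = 53.10° ✓; |AF| = 26.00 ✓; ∠AFP = 99.00° ✓; |FP| = 12.60 ✓; ∠FPC = 88.80° ✓; |PC| = 18.30 ✗.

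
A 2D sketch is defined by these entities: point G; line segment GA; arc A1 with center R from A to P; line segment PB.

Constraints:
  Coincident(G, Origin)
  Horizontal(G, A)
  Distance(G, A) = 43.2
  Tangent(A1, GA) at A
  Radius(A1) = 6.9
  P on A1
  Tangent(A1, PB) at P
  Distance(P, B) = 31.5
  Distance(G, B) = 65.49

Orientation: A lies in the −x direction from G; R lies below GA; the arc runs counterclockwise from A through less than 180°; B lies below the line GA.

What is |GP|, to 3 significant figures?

50.4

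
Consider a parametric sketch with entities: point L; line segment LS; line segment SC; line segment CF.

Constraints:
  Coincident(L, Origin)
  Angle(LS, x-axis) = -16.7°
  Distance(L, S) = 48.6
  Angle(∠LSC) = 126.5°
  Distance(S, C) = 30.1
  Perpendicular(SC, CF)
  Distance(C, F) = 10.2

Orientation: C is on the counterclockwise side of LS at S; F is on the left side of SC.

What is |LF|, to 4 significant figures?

65.69

∠LSC = 126.5°, so SC runs at -16.7° + (180° − 126.5°) = 36.80° from the x-axis; with |SC| = 30.1, C = S + 30.1·(cos 36.80°, sin 36.80°) = (70.65, 4.065). The perpendicularity gives CF at right angles to SC; with |CF| = 10.2 on the left of SC, F = C + 10.2·(-0.5990, 0.8007) = (64.54, 12.23). Then |LF| = |F − L| = 65.69.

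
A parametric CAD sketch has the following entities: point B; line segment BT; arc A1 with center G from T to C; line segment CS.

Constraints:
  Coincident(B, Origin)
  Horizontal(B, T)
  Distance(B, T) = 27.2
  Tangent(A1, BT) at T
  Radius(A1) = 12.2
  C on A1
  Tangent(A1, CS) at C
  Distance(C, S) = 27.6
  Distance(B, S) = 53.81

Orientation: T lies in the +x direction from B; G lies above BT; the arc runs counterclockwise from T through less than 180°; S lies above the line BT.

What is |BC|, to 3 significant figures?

41.8

B is at the origin; BT is horizontal with |BT| = 27.2 and T on the +x side, so T = (27.2, 0.00). The tangent condition forces GT to be normal to BT, so G = T + (0, 12.2) = (27.2, 12.2). Since GC ⟂ CS (tangency), |GS| = √(12.2² + 27.6²) = 30.2 regardless of where C sits on A1. So S lies on both circle(B, 53.81) and circle(G, 30.2); the above-BT intersection is S = (34.2, 41.6). C is the foot of the tangent from S: C = (39.2, 14.4).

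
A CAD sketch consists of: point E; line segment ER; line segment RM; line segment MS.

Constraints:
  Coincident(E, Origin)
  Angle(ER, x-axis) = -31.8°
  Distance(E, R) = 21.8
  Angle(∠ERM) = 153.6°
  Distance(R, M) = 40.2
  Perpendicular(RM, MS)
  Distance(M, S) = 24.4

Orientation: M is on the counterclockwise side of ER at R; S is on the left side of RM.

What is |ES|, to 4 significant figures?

61.51

∠ERM = 153.6°, so RM runs at -31.8° + (180° − 153.6°) = -5.400° from the x-axis; with |RM| = 40.2, M = R + 40.2·(cos -5.400°, sin -5.400°) = (58.55, -15.27). RM is perpendicular to MS; with |MS| = 24.4 on the left of RM, S = M + 24.4·(0.09411, 0.9956) = (60.85, 9.021). Then |ES| = |S − E| = 61.51.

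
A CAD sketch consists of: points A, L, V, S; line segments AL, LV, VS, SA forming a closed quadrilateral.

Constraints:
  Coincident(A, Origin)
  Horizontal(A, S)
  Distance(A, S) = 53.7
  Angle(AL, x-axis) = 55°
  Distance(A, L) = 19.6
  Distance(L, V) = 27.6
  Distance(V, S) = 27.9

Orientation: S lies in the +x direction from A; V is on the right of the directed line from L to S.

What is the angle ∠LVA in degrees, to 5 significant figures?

41.662°

A is at the origin; A and S share the same y with |AS| = 53.7 and S in +x, so S = (53.7, 0). AL runs at 55.0° with |AL| = 19.6, so L = (11.242, 16.055). V is determined by |LV| = 27.6 and |VS| = 27.9 together: it lies at the intersection of circle(L, 27.6) and circle(S, 27.9). With |LS| = 45.392, the foot of the radical line on LS is 22.513 from L and the perpendicular offset is √(27.6² − 22.513²) = 15.967. Taking the right-of-LS solution: V = (26.652, -6.8421).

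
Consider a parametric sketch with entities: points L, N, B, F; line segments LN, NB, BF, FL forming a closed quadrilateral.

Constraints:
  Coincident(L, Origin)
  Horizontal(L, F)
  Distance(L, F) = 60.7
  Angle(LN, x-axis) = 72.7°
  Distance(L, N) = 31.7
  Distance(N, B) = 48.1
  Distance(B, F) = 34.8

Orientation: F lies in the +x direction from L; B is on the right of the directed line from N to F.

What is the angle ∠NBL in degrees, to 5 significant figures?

40.701°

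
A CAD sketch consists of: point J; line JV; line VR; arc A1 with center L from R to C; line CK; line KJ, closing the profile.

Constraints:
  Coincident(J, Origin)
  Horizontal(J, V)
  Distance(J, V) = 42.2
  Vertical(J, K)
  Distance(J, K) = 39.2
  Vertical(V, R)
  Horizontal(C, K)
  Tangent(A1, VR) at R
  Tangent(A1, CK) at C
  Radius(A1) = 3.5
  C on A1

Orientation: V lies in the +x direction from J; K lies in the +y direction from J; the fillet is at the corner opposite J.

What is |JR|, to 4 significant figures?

55.28

J is at the origin; JV is horizontal with |JV| = 42.2 and V on the +x side, so V = (42.20, 0.000). J and K share the same x with |JK| = 39.2 and K on the +y side, so K = (0.000, 39.20). The virtual corner opposite J is at (42.20, 39.20). A1 meets VR tangentially, so LR is at right angles to VR and tangency of A1 to CK means the radius LC is perpendicular to CK, with radius 3.5, so the center L sits 3.5 in from both sides at L = (38.70, 35.70). That places the tangent points at R = (42.20, 35.70) on VR and C = (38.70, 39.20) on CK. Then |JR| = |R − J| = 55.28.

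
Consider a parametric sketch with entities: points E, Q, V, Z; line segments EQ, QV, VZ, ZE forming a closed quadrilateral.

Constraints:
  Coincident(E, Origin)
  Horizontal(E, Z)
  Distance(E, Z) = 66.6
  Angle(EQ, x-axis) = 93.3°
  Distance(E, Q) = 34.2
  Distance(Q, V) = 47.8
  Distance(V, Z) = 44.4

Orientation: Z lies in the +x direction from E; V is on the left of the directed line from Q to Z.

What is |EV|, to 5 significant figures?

60.051

Checks: |QV| = 47.80 ✓; |VZ| = 44.40 ✓.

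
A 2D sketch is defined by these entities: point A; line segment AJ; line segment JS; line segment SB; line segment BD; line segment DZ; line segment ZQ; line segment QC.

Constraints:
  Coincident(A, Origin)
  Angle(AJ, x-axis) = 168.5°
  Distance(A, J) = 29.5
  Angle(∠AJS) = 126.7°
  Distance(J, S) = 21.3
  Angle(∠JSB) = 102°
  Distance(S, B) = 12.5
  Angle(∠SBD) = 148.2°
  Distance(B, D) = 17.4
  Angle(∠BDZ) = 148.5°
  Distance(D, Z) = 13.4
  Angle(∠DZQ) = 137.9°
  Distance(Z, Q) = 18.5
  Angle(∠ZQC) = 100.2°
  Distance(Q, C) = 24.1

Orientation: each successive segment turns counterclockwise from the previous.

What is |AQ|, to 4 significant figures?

13.95

∠BDZ = 148.5° gives DZ at 3.100° from the x-axis; with |DZ| = 13.4, Z = (-9.888, -26.71). ∠DZQ = 137.9° gives ZQ at 45.20° from the x-axis; with |ZQ| = 18.5, Q = (3.148, -13.59). Then |AQ| = |Q − A| = 13.95.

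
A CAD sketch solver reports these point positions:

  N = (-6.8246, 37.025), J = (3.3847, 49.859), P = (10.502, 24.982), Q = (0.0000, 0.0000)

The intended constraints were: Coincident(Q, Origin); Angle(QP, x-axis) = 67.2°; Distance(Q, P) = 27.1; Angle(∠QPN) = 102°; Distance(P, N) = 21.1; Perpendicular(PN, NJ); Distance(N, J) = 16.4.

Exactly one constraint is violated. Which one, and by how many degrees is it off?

Perpendicular(PN, NJ) — off by 3.70°.

Q = (0.00, 0.00) ✓; QP at 67.20° ✓; |QP| = 27.10 ✓; ∠QPN = 102.0° ✓; |PN| = 21.10 ✓; ∠(PN, NJ) = 93.70° ✗; |NJ| = 16.40 ✓.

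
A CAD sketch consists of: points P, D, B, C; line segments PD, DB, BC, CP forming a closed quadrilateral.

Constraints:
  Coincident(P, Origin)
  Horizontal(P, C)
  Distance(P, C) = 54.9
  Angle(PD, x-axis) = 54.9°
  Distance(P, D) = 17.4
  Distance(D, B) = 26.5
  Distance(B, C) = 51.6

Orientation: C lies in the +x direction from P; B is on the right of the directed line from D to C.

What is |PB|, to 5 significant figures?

12.605

Checks: |DB| = 26.50 ✓; |BC| = 51.60 ✓.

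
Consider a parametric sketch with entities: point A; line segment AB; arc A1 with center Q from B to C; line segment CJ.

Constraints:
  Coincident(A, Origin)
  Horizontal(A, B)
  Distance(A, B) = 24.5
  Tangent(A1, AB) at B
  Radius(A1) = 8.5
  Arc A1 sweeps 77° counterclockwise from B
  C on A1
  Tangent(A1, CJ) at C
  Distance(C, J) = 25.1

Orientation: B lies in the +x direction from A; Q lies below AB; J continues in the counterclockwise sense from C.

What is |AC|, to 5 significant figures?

17.505

A is at the origin; AB is horizontal with |AB| = 24.5 and B on the +x side, so B = (24.500, 0.0000). Tangency of A1 to AB means the radius QB is perpendicular to AB, so Q = B + (0, -8.5) = (24.500, -8.5000). On A1, B sits at bearing 90° from Q; a 77° counterclockwise sweep puts C at bearing 167°, so C = Q + 8.5·(cos 167°, sin 167°) = (16.218, -6.5879). Then |AC| = |C − A| = 17.505.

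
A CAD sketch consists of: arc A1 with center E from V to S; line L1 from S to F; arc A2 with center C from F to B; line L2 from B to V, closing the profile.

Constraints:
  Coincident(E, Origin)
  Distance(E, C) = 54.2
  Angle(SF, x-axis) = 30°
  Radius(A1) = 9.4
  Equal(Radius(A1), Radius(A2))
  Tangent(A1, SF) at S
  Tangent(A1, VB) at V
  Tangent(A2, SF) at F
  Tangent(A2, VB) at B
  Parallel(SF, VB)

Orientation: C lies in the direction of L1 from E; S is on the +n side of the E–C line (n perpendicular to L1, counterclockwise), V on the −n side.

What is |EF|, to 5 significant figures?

55.009

The slot axis is L1's direction at 30.0°, so u = (cos 30.0°, sin 30.0°) = (0.86603, 0.50000) and n = (−sin 30.0°, cos 30.0°) = (-0.50000, 0.86603). E is at the origin and C lies 54.2 along u from E, so C = 54.2·u = (46.939, 27.100). Tangency of A1 to both parallel lines with radius 9.4 puts S and V at E ± 9.4·n: S = (-4.7000, 8.1406), V = (4.7000, -8.1406). Equal radii place F and B the same way about C: F = C + 9.4·n = (42.239, 35.241), B = C − 9.4·n = (51.639, 18.959). Then |EF| = |F − E| = 55.009.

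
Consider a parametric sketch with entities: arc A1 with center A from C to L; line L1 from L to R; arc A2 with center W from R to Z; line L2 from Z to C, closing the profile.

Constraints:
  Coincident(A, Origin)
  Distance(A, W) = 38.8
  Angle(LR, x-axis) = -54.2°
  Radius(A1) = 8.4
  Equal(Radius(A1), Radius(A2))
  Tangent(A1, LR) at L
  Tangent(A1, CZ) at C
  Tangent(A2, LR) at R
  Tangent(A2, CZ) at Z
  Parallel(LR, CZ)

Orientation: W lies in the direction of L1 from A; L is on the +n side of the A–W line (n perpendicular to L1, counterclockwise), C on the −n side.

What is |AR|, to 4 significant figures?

39.70

Tangency of A1 to both parallel lines with radius 8.4 puts L and C at A ± 8.4·n: L = (6.813, 4.914), C = (-6.813, -4.914). Equal radii place R and Z the same way about W: R = W + 8.4·n = (29.51, -26.56), Z = W − 8.4·n = (15.88, -36.38). Then |AR| = |R − A| = 39.70.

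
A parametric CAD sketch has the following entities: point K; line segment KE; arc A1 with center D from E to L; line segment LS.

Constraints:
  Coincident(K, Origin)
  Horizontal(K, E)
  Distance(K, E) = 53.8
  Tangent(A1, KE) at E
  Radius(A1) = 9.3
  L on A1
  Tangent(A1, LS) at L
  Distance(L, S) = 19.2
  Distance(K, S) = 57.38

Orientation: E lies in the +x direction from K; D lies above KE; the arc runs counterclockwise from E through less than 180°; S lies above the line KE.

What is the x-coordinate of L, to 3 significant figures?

61.0

Checks: |DL| = 9.300 ✓; ∠(DL, LS) = 90.00° ✓; |LS| = 19.20 ✓; |KS| = 57.38 ✓.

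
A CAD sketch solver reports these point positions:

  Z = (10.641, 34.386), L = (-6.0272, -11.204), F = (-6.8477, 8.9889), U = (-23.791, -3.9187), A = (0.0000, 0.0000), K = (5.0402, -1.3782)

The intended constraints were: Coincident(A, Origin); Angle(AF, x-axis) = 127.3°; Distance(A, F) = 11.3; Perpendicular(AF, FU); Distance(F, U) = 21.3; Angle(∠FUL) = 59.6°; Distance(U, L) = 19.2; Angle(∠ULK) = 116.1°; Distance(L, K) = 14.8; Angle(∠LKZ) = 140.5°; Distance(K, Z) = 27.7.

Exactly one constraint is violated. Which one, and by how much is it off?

Distance(K, Z) = 27.7 — off by 8.50.

A = (0.00, 0.00) ✓; AF at 127.3° ✓; |AF| = 11.30 ✓; ∠(AF, FU) = 90.00° ✓; |FU| = 21.30 ✓; ∠FUL = 59.60° ✓; |UL| = 19.20 ✓; ∠ULK = 116.1° ✓; |LK| = 14.80 ✓; ∠LKZ = 140.5° ✓; |KZ| = 36.20 ✗.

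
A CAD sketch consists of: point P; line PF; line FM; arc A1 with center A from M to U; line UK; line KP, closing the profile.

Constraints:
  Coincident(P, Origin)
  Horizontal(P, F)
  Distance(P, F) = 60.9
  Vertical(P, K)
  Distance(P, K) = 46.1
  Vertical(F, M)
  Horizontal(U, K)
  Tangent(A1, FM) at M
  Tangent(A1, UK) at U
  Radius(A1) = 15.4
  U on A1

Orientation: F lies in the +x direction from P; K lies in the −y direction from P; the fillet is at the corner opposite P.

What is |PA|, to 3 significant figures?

54.9

P is at the origin; P and F share the same y with |PF| = 60.9 and F on the +x side, so F = (60.9, 0.00). P and K share the same x with |PK| = 46.1 and K on the −y side, so K = (0.00, -46.1). The virtual corner opposite P is at (60.9, -46.1). Tangency of A1 to FM means the radius AM is perpendicular to FM and since A1 is tangent to UK there, AU ⟂ UK, with radius 15.4, so the center A sits 15.4 in from both sides at A = (45.5, -30.7). Then |PA| = |A − P| = 54.9.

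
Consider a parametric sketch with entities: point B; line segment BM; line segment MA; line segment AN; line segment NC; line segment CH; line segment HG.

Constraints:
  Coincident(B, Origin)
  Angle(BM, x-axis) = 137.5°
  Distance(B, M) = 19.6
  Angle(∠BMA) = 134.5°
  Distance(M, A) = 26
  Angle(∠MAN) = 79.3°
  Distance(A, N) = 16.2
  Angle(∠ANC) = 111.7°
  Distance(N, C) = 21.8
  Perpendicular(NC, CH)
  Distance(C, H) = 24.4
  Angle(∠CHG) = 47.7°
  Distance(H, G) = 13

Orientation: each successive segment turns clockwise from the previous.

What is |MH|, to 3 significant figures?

4.94

B is at the origin; BM runs at 137.5° with length 19.6, so M = (-14.5, 13.2). ∠BMA = 134.5° gives MA at 92.0° from the x-axis; with |MA| = 26.0, A = (-15.4, 39.2). ∠MAN = 79.3° gives AN at -8.70° from the x-axis; with |AN| = 16.2, N = (0.656, 36.8). ∠ANC = 111.7° gives NC at -77.0° from the x-axis; with |NC| = 21.8, C = (5.56, 15.5). NC is perpendicular to CH, so CH runs at -167°; with |CH| = 24.4, H = (-18.2, 10.0). Then |MH| = |H − M| = 4.94.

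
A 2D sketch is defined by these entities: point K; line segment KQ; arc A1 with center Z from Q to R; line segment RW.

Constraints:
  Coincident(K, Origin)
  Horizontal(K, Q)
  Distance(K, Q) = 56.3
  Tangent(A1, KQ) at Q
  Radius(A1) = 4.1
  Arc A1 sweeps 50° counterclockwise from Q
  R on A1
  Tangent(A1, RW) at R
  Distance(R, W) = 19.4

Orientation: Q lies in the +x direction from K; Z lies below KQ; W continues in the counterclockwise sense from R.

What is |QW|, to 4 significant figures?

22.59

On A1, Q sits at bearing 90° from Z; a 50° counterclockwise sweep puts R at bearing 140°, so R = Z + 4.1·(cos 140°, sin 140°) = (53.16, -1.465). A1 meets RW tangentially, so ZR is at right angles to RW, so RW runs along (−sin 140°, cos 140°); with |RW| = 19.4, W = (40.69, -16.33). Then |QW| = |W − Q| = 22.59.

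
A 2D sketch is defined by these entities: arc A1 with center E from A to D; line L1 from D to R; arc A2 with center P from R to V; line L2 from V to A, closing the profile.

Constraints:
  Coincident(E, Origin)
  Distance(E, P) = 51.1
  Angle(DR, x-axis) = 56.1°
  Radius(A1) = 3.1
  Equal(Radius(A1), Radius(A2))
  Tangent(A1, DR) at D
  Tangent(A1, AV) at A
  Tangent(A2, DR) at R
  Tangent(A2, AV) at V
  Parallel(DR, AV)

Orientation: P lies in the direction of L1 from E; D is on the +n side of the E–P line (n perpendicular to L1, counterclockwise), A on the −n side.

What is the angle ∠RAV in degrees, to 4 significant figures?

6.918°

Tangency of A1 to both parallel lines with radius 3.1 puts D and A at E ± 3.1·n: D = (-2.573, 1.729), A = (2.573, -1.729). Equal radii place R and V the same way about P: R = P + 3.1·n = (25.93, 44.14), V = P − 3.1·n = (31.07, 40.68). Then cos ∠RAV = AR·AV / (|AR||AV|), giving 6.918°.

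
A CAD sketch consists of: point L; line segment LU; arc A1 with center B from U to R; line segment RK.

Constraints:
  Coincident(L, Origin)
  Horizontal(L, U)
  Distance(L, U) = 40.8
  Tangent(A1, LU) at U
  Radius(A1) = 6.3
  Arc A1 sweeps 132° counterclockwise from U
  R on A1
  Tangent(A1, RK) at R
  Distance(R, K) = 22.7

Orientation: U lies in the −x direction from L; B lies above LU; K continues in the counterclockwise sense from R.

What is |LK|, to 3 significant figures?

58.2

On A1, U sits at bearing -90° from B; a 132° counterclockwise sweep puts R at bearing 42°, so R = B + 6.3·(cos 42°, sin 42°) = (-36.1, 10.5). Tangency of A1 to RK means the radius BR is perpendicular to RK, so RK runs along (−sin 42°, cos 42°); with |RK| = 22.7, K = (-51.3, 27.4). Then |LK| = |K − L| = 58.2.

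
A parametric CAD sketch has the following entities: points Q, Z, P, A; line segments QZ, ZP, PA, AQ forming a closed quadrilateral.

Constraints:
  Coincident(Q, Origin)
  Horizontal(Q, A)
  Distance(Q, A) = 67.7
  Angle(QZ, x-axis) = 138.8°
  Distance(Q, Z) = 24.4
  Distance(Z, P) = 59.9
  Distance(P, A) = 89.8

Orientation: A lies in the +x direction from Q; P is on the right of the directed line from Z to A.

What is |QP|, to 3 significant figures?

44.7

Checks: |ZP| = 59.90 ✓; |PA| = 89.80 ✓.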